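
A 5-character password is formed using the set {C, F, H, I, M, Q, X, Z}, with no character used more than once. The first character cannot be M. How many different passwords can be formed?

The first character has 8−1 = 7 choices (anything except M).
The remaining 4 characters are filled from the other 7 symbols without repetition: 7 × 6 × 5 × 4 = 840.
Total: 7 × 840 = 5880.

5880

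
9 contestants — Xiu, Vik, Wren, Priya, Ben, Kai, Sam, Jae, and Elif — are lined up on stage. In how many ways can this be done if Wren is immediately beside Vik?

Treat {Wren, Vik} as a single unit. There are 8 units to order, and the pair itself can be ordered 2 ways.
So the count is 2·(8)! = 80640.

80640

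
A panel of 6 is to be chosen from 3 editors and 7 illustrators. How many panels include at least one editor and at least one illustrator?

Total 6-person selections from all 10: C(10,6) = 210.
Selections missing a whole group: no editors → C(7,6) = 7; no illustrators → C(3,6) = 0.
Both groups omitted at once is impossible, so 210 − 7 = 203.

203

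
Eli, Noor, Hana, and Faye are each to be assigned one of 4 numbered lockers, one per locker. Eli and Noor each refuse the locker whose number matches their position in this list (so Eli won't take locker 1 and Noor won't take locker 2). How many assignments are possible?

14

Let Aᵢ (for i ∈ {1, 2}) be the placements that put person i in their forbidden locker. Any j of these fix j positions, leaving (4−j)! ways to fill the rest, and there are C(2,j) ways to pick which j.
By inclusion–exclusion, the number of valid placements is Σ_{j=0}^{2} (−1)^j C(2,j)·(4−j)!.
Computing: 24 − 12 + 2 = 14.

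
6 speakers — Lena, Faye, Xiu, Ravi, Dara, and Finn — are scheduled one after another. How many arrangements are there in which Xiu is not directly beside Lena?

480

There are 6! = 720 arrangements in all. If Xiu and Lena are adjacent, merging them into one block gives 2·(5)! = 240 arrangements.
Complementary counting: 720 − 240 = 480.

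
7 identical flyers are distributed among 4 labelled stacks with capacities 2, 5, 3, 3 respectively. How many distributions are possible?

Ignoring the caps, the number of non-negative solutions to x_1+…+x_4 = 7 is C(10,3) = 120.
Subtract solutions that violate a single cap (substitute x_i' = x_i − (cap_i+1)): x_1 ≥ 3 gives C(7,3) = 35; x_2 ≥ 6 gives C(4,3) = 4; x_3 ≥ 4 gives C(6,3) = 20; x_4 ≥ 4 gives C(6,3) = 20. Together 79.
Add back pairs where two caps are both exceeded: 0 + 1 + 1 + 0 + 0 + 0 = 2.
By inclusion–exclusion the count is 120 − 79 + 2 = 43.

43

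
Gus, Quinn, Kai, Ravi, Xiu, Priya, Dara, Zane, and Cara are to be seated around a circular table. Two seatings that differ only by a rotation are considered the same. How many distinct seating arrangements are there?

40320

Fix one person's seat to break rotational symmetry; the remaining 8 people can be arranged in (8)! = 40320 ways.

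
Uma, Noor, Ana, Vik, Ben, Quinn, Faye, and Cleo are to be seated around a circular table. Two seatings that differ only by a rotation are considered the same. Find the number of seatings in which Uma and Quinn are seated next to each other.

Treat {Uma, Quinn} as one unit (2 internal orders) and seat the resulting 7 units around the table: (6)! circular arrangements.
So 2 × (6)! = 2 × 720 = 1440.

1440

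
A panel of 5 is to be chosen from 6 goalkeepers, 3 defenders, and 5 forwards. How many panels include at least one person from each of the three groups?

1365

With no constraint there are C(14,5) = 2002 possible selections.
Selections missing a whole group: no goalkeepers → C(8,5) = 56; no defenders → C(11,5) = 462; no forwards → C(9,5) = 126.
Add back selections omitting two groups (i.e. drawn from a single group): C(6,5) + C(3,5) + C(5,5) = 7.
By inclusion–exclusion: 2002 − 644 + 7 = 1365.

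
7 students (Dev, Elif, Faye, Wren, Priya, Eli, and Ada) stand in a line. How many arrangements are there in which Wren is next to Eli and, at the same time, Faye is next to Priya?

Treat {Wren,Eli} as one block (2 orders) and {Faye,Priya} as another (2 orders).
That leaves 5 units to arrange: 2 × 2 × 5! = 4 × 120 = 480.

480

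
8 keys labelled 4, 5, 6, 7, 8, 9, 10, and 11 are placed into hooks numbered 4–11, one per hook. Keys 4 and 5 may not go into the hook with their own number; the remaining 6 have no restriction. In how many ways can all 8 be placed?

Let Aᵢ (for i ∈ {4, 5}) be the placements that put key i in its forbidden hook. Any j of these fix j positions, leaving (8−j)! ways to fill the rest, and there are C(2,j) ways to pick which j.
By inclusion–exclusion, the number of valid placements is Σ_{j=0}^{2} (−1)^j C(2,j)·(8−j)!.
Computing: 40320 − 10080 + 720 = 30960.

30960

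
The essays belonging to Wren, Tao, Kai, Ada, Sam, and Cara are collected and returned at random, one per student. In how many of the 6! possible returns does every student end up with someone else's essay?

265

Let Aᵢ be the assignments in which student i gets their own essay. We want the size of the complement of A₁∪…∪A_6.
By inclusion–exclusion this is Σ_{j=0}^{6} (−1)^j C(6,j)·(6−j)!.
Computing: 720 − 720 + 360 − 120 + 30 − 6 + 1 = 265.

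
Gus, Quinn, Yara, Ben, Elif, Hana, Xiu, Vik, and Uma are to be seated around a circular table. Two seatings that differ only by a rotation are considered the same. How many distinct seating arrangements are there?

Seat Gus anywhere (absorbing the rotational symmetry), then permute the other 8: (8)! = 40320.

40320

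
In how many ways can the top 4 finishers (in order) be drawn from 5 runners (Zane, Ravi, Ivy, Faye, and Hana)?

There are 5 choices for 1st place, 4 for 2nd, and so on down to 2 for position 4.
That gives 5 × 4 × 3 × 2 = 120.

120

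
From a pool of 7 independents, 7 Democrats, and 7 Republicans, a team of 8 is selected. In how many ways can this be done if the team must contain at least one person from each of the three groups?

194481

With no constraint there are C(21,8) = 203490 possible selections.
Subtract selections that omit an entire group: no independents → C(14,8) = 3003; no Democrats → C(14,8) = 3003; no Republicans → C(14,8) = 3003.
Add back selections omitting two groups (i.e. drawn from a single group): C(7,8) + C(7,8) + C(7,8) = 0.
By inclusion–exclusion: 203490 − 9009 + 0 = 194481.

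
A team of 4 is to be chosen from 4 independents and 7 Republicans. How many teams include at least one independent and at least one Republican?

Unrestricted: C(11,4) = 330 ways to pick any 4 of the 11.
Subtract selections that omit an entire group: no independents → C(7,4) = 35; no Republicans → C(4,4) = 1.
Both groups omitted at once is impossible, so 330 − 36 = 294.

294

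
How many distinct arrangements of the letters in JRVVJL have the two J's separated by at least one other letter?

120

Total arrangements of JRVVJL: 6!/(2!·2!) = 180.
If the two J's are adjacent, glue them into one block, leaving 5 items to arrange: (5)!/(2!) = 60 ways.
Hence 180 − 60 = 120.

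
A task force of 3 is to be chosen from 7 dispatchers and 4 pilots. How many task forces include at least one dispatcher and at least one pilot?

126

With no constraint there are C(11,3) = 165 possible selections.
Selections missing a whole group: no dispatchers → C(4,3) = 4; no pilots → C(7,3) = 35.
Both groups omitted at once is impossible, so 165 − 39 = 126.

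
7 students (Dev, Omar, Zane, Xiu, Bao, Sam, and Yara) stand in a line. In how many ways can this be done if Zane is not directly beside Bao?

Of the 7! = 5040 arrangements, those with Zane and Bao adjacent number 2 × 6! = 1440 (treat the pair as a block with 2 internal orders).
So 5040 − 1440 = 3600 arrangements keep them apart.

3600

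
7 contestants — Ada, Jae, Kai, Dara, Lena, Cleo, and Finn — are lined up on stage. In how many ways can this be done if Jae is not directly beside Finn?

There are 7! = 5040 arrangements in all. If Jae and Finn are adjacent, merging them into one block gives 2·(6)! = 1440 arrangements.
So 5040 − 1440 = 3600 arrangements keep them apart.

3600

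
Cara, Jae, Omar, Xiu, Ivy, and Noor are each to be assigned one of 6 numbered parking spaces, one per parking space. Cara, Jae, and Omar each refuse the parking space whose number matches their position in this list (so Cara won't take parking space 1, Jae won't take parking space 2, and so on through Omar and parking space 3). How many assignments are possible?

426

Let Aᵢ (for i ∈ {1, 2, 3}) be the placements that put person i in their forbidden parking space. Any j of these fix j positions, leaving (6−j)! ways to fill the rest, and there are C(3,j) ways to pick which j.
By inclusion–exclusion, the number of valid placements is Σ_{j=0}^{3} (−1)^j C(3,j)·(6−j)!.
Computing: 720 − 360 + 72 − 6 = 426.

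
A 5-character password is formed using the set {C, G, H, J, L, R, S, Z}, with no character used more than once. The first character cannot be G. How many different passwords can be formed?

5880

The first character has 8−1 = 7 choices (anything except G).
The remaining 4 characters are filled from the other 7 symbols without repetition: 7 × 6 × 5 × 4 = 840.
Total: 7 × 840 = 5880.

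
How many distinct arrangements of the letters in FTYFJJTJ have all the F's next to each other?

420

Treat the 2 copies of F as a single block. The multiset to arrange is then {FF, J, J, J, T, T, Y}, 7 items in all.
That gives (7)!/(3!·2!) = 420 arrangements.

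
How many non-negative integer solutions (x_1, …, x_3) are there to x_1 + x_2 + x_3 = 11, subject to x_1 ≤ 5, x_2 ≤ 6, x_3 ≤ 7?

32

Without the upper bounds there are C(13,2) = 78 ways to split 11 among 3 variables.
Subtract solutions that violate a single cap (substitute x_i' = x_i − (cap_i+1)): x_1 ≥ 6 gives C(7,2) = 21; x_2 ≥ 7 gives C(6,2) = 15; x_3 ≥ 8 gives C(5,2) = 10. Together 46.
No two caps can be exceeded simultaneously, so the pair terms are all 0.
By inclusion–exclusion the count is 78 − 46 + 0 = 32.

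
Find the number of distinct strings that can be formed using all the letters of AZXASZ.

180

Letter multiplicities in AZXASZ: A×2, S×1, X×1, Z×2.
So there are 6! / (2!·2!) = 180 distinguishable arrangements.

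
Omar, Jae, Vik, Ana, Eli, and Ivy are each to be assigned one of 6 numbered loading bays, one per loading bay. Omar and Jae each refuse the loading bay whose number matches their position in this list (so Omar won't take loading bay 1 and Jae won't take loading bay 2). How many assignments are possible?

504

Let Aᵢ (for i ∈ {1, 2}) be the placements that put person i in their forbidden loading bay. Any j of these fix j positions, leaving (6−j)! ways to fill the rest, and there are C(2,j) ways to pick which j.
By inclusion–exclusion, the number of valid placements is Σ_{j=0}^{2} (−1)^j C(2,j)·(6−j)!.
Computing: 720 − 240 + 24 = 504.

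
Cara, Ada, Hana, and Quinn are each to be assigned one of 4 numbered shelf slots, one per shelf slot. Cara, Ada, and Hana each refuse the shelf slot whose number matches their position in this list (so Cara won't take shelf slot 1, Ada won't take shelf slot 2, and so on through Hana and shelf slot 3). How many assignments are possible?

Let Aᵢ (for i ∈ {1, 2, 3}) be the placements that put person i in their forbidden shelf slot. Any j of these fix j positions, leaving (4−j)! ways to fill the rest, and there are C(3,j) ways to pick which j.
By inclusion–exclusion, the number of valid placements is Σ_{j=0}^{3} (−1)^j C(3,j)·(4−j)!.
Computing: 24 − 18 + 6 − 1 = 11.

11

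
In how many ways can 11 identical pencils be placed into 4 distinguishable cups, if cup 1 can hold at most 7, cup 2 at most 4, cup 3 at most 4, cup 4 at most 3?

80

By stars and bars, unrestricted non-negative solutions to x_1+…+x_4 = 11 number C(11+3,3) = 364.
Subtract solutions that violate a single cap (substitute x_i' = x_i − (cap_i+1)): x_1 ≥ 8 gives C(6,3) = 20; x_2 ≥ 5 gives C(9,3) = 84; x_3 ≥ 5 gives C(9,3) = 84; x_4 ≥ 4 gives C(10,3) = 120. Together 308.
Add back pairs where two caps are both exceeded: 0 + 0 + 0 + 4 + 10 + 10 = 24.
By inclusion–exclusion the count is 364 − 308 + 24 = 80.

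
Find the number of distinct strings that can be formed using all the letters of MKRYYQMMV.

30240

The 9 letters of MKRYYQMMV have repeats: M appearing 3 times and Y appearing twice.
The number of distinct arrangements is 9!/(3!·2!) = 362880/12 = 30240.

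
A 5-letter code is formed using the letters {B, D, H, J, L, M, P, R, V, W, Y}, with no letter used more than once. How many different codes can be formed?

This is a permutation of 5 out of 11: P(11,5) = 11!/6!.
That product is 11 × 10 × 9 × 8 × 7 = 55440.

55440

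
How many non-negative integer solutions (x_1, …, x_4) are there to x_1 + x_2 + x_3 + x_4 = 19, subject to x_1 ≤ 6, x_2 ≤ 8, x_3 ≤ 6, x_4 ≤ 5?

Ignoring the caps, the number of non-negative solutions to x_1+…+x_4 = 19 is C(22,3) = 1540.
Subtract solutions that violate a single cap (substitute x_i' = x_i − (cap_i+1)): x_1 ≥ 7 gives C(15,3) = 455; x_2 ≥ 9 gives C(13,3) = 286; x_3 ≥ 7 gives C(15,3) = 455; x_4 ≥ 6 gives C(16,3) = 560. Together 1756.
Add back pairs where two caps are both exceeded: 20 + 56 + 84 + 20 + 35 + 84 = 299.
By inclusion–exclusion the count is 1540 − 1756 + 299 = 83.

83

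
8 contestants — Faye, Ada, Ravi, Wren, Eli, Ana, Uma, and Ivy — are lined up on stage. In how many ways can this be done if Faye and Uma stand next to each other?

10080

Glue Faye and Uma into one block (2 internal orders), leaving 7 units to arrange in a row.
So the count is 2·(7)! = 10080.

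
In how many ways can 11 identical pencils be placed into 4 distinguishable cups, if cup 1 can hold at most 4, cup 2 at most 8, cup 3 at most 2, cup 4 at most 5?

80

Ignoring the caps, the number of non-negative solutions to x_1+…+x_4 = 11 is C(14,3) = 364.
Subtract solutions that violate a single cap (substitute x_i' = x_i − (cap_i+1)): x_1 ≥ 5 gives C(9,3) = 84; x_2 ≥ 9 gives C(5,3) = 10; x_3 ≥ 3 gives C(11,3) = 165; x_4 ≥ 6 gives C(8,3) = 56. Together 315.
Add back pairs where two caps are both exceeded: 0 + 20 + 1 + 0 + 0 + 10 = 31.
By inclusion–exclusion the count is 364 − 315 + 31 = 80.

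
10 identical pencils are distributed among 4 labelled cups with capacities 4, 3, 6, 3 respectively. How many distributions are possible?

By stars and bars, unrestricted non-negative solutions to x_1+…+x_4 = 10 number C(10+3,3) = 286.
Subtract solutions that violate a single cap (substitute x_i' = x_i − (cap_i+1)): x_1 ≥ 5 gives C(8,3) = 56; x_2 ≥ 4 gives C(9,3) = 84; x_3 ≥ 7 gives C(6,3) = 20; x_4 ≥ 4 gives C(9,3) = 84. Together 244.
Add back pairs where two caps are both exceeded: 4 + 0 + 4 + 0 + 10 + 0 = 18.
By inclusion–exclusion the count is 286 − 244 + 18 = 60.

60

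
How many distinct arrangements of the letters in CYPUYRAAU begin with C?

Fix C in the first position and arrange the remaining 8 letters.
Those 8 letters have A appearing twice, U appearing twice, and Y appearing twice, giving (8)!/(2!·2!·2!) = 5040.

5040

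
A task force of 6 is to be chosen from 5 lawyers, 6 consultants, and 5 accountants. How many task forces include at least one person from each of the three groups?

6875

With no constraint there are C(16,6) = 8008 possible selections.
Subtract selections that omit an entire group: no lawyers → C(11,6) = 462; no consultants → C(10,6) = 210; no accountants → C(11,6) = 462.
Add back selections omitting two groups (i.e. drawn from a single group): C(5,6) + C(6,6) + C(5,6) = 1.
By inclusion–exclusion: 8008 − 1134 + 1 = 6875.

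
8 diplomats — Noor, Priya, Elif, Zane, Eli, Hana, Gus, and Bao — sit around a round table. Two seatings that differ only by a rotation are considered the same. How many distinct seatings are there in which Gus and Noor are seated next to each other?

Treat {Gus, Noor} as one unit (2 internal orders) and seat the resulting 7 units around the table: (6)! circular arrangements.
So 2 × (6)! = 2 × 720 = 1440.

1440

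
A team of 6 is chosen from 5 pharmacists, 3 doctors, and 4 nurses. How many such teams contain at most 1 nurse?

Split by how many nurses are chosen (0 through 1).
Sum: C(4,0)·C(8,6) + C(4,1)·C(8,5) = 28 + 224 = 252.

252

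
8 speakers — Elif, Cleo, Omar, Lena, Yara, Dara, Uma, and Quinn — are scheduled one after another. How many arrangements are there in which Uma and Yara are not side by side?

30240

Of the 8! = 40320 arrangements, those with Uma and Yara adjacent number 2 × 7! = 10080 (treat the pair as a block with 2 internal orders).
Complementary counting: 40320 − 10080 = 30240.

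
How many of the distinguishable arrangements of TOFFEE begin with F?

Fix F in the first position and arrange the remaining 5 letters.
Those 5 letters have E appearing twice, giving (5)!/(2!) = 60.

60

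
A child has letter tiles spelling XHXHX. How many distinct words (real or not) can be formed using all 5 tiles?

10

Letter multiplicities in XHXHX: H×2, X×3.
Dividing 5! = 120 by 3!·2! = 12 for the repeated letters gives 10.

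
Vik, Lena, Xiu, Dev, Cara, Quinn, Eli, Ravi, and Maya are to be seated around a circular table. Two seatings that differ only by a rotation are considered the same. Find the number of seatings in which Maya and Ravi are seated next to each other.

Glue Maya and Ravi into a block (2 internal orders). Seating 8 units around a circle gives (7)! arrangements.
So 2 × (7)! = 2 × 5040 = 10080.

10080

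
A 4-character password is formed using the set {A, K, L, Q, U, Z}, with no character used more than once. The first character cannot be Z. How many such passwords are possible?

The first character has 6−1 = 5 choices (anything except Z).
The remaining 3 characters are filled from the other 5 symbols without repetition: 5 × 4 × 3 = 60.
Total: 5 × 60 = 300.

300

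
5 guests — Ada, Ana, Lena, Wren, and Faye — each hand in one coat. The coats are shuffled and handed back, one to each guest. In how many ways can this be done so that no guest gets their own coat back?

44

Let Aᵢ be the assignments in which guest i gets their own coat. We want the size of the complement of A₁∪…∪A_5.
By inclusion–exclusion this is Σ_{j=0}^{5} (−1)^j C(5,j)·(5−j)!.
Computing: 120 − 120 + 60 − 20 + 5 − 1 = 44.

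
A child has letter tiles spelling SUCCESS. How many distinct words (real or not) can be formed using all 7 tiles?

Letter multiplicities in SUCCESS: C×2, E×1, S×3, U×1.
Dividing 7! = 5040 by 3!·2! = 12 for the repeated letters gives 420.

420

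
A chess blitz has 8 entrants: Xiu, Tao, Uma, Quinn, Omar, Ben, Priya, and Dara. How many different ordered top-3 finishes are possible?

This is an ordered selection of 3 from 8: P(8,3).
That gives 8 × 7 × 6 = 336.

336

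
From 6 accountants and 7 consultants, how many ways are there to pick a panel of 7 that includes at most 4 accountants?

Split by how many accountants are chosen (0 through 4).
Sum: C(6,0)·C(7,7) + C(6,1)·C(7,6) + C(6,2)·C(7,5) + C(6,3)·C(7,4) + C(6,4)·C(7,3) = 1 + 42 + 315 + 700 + 525 = 1583.

1583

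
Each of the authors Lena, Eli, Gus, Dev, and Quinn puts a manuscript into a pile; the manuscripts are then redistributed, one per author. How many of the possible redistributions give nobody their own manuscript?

This is the derangement count D_5: permutations of 5 items with no fixed point.
By inclusion–exclusion this is Σ_{j=0}^{5} (−1)^j C(5,j)·(5−j)!.
Computing: 120 − 120 + 60 − 20 + 5 − 1 = 44.

44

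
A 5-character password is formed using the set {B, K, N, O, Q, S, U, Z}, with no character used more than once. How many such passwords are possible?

With no repetition, fill the 5 characters in order: 8 choices, then 7, down to 4.
That product is 8 × 7 × 6 × 5 × 4 = 6720.

6720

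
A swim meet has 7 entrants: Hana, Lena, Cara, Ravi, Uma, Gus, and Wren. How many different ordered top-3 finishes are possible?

210

There are 7 choices for 1st place, 6 for 2nd, and 5 for 3rd.
That gives 7 × 6 × 5 = 210.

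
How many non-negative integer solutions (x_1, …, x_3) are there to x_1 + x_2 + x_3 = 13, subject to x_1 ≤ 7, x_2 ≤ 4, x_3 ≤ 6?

Without the upper bounds there are C(15,2) = 105 ways to split 13 among 3 variables.
Subtract solutions that violate a single cap (substitute x_i' = x_i − (cap_i+1)): x_1 ≥ 8 gives C(7,2) = 21; x_2 ≥ 5 gives C(10,2) = 45; x_3 ≥ 7 gives C(8,2) = 28. Together 94.
Add back pairs where two caps are both exceeded: 1 + 0 + 3 = 4.
By inclusion–exclusion the count is 105 − 94 + 4 = 15.

15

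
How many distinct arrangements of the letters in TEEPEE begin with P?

5

With the first slot taken by P, it remains to arrange the other 5 letters (TEEEE).
Those 5 letters have E appearing 4 times, giving (5)!/(4!) = 5.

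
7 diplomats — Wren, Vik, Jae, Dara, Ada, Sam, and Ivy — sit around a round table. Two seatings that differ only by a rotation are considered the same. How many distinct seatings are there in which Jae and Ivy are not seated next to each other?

Without the restriction there are (6)! = 720 seatings.
Those with Jae next to Ivy: fuse the pair into one unit and seat 6 units around a circle — 2·(5)! = 240.
Subtracting, 720 − 240 = 480.

480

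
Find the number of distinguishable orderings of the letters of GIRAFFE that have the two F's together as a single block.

Treat the 2 copies of F as a single block. The multiset to arrange is then {FF, A, E, G, I, R}, 6 items in all.
All 6 items are distinct, so there are (6)! = 720 arrangements.

720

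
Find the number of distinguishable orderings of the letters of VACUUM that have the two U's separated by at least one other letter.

240

Total arrangements of VACUUM: 6!/(2!) = 360.
Arrangements with the U's together: treat UU as one letter, giving (5)! = 120.
Subtracting, 360 − 120 = 240 arrangements keep the U's apart.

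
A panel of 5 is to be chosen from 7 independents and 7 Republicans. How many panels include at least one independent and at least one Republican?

Total 5-person selections from all 14: C(14,5) = 2002.
Subtract selections that omit an entire group: no independents → C(7,5) = 21; no Republicans → C(7,5) = 21.
Both groups omitted at once is impossible, so 2002 − 42 = 1960.

1960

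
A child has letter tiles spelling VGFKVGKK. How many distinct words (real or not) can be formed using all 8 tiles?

1680

The 8 letters of VGFKVGKK have repeats: G appearing twice, K appearing 3 times, and V appearing twice.
Dividing 8! = 40320 by 3!·2!·2! = 24 for the repeated letters gives 1680.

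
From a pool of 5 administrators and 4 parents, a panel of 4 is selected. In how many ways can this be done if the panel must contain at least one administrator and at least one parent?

120

With no constraint there are C(9,4) = 126 possible selections.
Subtract selections that omit an entire group: no administrators → C(4,4) = 1; no parents → C(5,4) = 5.
Both groups omitted at once is impossible, so 126 − 6 = 120.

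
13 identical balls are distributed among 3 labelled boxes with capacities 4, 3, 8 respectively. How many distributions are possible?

6

By stars and bars, unrestricted non-negative solutions to x_1+…+x_3 = 13 number C(13+2,2) = 105.
Subtract solutions that violate a single cap (substitute x_i' = x_i − (cap_i+1)): x_1 ≥ 5 gives C(10,2) = 45; x_2 ≥ 4 gives C(11,2) = 55; x_3 ≥ 9 gives C(6,2) = 15. Together 115.
Add back pairs where two caps are both exceeded: 15 + 0 + 1 = 16.
By inclusion–exclusion the count is 105 − 115 + 16 = 6.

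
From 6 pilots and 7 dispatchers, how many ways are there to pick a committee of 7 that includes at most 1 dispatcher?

Split by how many dispatchers are chosen (0 through 1).
Sum: C(7,0)·C(6,7) + C(7,1)·C(6,6) = 0 + 7 = 7.

7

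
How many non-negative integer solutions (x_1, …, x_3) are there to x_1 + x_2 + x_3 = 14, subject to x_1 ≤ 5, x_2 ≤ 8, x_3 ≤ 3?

Without the upper bounds there are C(16,2) = 120 ways to split 14 among 3 variables.
Subtract solutions that violate a single cap (substitute x_i' = x_i − (cap_i+1)): x_1 ≥ 6 gives C(10,2) = 45; x_2 ≥ 9 gives C(7,2) = 21; x_3 ≥ 4 gives C(12,2) = 66. Together 132.
Add back pairs where two caps are both exceeded: 0 + 15 + 3 = 18.
By inclusion–exclusion the count is 120 − 132 + 18 = 6.

6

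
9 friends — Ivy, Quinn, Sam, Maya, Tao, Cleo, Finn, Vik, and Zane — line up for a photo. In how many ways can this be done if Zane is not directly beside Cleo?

There are 9! = 362880 arrangements in all. If Zane and Cleo are adjacent, merging them into one block gives 2·(8)! = 80640 arrangements.
So 362880 − 80640 = 282240 arrangements keep them apart.

282240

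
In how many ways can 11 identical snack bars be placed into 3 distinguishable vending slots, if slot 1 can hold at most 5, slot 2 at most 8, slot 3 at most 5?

Without the upper bounds there are C(13,2) = 78 ways to split 11 among 3 vending slots.
Subtract solutions that violate a single cap (substitute x_i' = x_i − (cap_i+1)): x_1 ≥ 6 gives C(7,2) = 21; x_2 ≥ 9 gives C(4,2) = 6; x_3 ≥ 6 gives C(7,2) = 21. Together 48.
No two caps can be exceeded simultaneously, so the pair terms are all 0.
By inclusion–exclusion the count is 78 − 48 + 0 = 30.

30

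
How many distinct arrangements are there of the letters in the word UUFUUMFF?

280

Letter multiplicities in UUFUUMFF: F×3, M×1, U×4.
So there are 8! / (4!·3!) = 280 distinguishable arrangements.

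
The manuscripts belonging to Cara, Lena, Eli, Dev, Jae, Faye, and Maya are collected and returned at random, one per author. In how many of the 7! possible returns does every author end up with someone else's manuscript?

1854

This is the derangement count D_7: permutations of 7 items with no fixed point.
By inclusion–exclusion this is Σ_{j=0}^{7} (−1)^j C(7,j)·(7−j)!.
Computing: 5040 − 5040 + 2520 − 840 + 210 − 42 + 7 − 1 = 1854.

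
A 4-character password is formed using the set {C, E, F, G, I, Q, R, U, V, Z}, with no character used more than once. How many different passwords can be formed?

This is a permutation of 4 out of 10: P(10,4) = 10!/6!.
10 × 9 × 8 × 7 = 5040.

5040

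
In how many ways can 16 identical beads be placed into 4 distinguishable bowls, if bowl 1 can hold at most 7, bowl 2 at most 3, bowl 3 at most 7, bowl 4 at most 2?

Ignoring the caps, the number of non-negative solutions to x_1+…+x_4 = 16 is C(19,3) = 969.
Subtract solutions that violate a single cap (substitute x_i' = x_i − (cap_i+1)): x_1 ≥ 8 gives C(11,3) = 165; x_2 ≥ 4 gives C(15,3) = 455; x_3 ≥ 8 gives C(11,3) = 165; x_4 ≥ 3 gives C(16,3) = 560. Together 1345.
Add back pairs where two caps are both exceeded: 35 + 1 + 56 + 35 + 220 + 56 = 403.
Subtract triples: 0 + 4 + 0 + 4 = 8.
By inclusion–exclusion the count is 969 − 1345 + 403 − 8 = 19.

19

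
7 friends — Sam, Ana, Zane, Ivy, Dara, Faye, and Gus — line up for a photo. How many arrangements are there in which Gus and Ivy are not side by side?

Of the 7! = 5040 arrangements, those with Gus and Ivy adjacent number 2 × 6! = 1440 (treat the pair as a block with 2 internal orders).
So 5040 − 1440 = 3600 arrangements keep them apart.

3600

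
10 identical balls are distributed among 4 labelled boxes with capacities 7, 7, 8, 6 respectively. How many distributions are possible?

242

Ignoring the caps, the number of non-negative solutions to x_1+…+x_4 = 10 is C(13,3) = 286.
Subtract solutions that violate a single cap (substitute x_i' = x_i − (cap_i+1)): x_1 ≥ 8 gives C(5,3) = 10; x_2 ≥ 8 gives C(5,3) = 10; x_3 ≥ 9 gives C(4,3) = 4; x_4 ≥ 7 gives C(6,3) = 20. Together 44.
No two caps can be exceeded simultaneously, so the pair terms are all 0.
By inclusion–exclusion the count is 286 − 44 + 0 = 242.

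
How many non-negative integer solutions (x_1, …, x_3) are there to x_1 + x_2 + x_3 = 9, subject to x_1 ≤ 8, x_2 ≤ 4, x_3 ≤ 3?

Without the upper bounds there are C(11,2) = 55 ways to split 9 among 3 variables.
Subtract solutions that violate a single cap (substitute x_i' = x_i − (cap_i+1)): x_1 ≥ 9 gives C(2,2) = 1; x_2 ≥ 5 gives C(6,2) = 15; x_3 ≥ 4 gives C(7,2) = 21. Together 37.
Add back pairs where two caps are both exceeded: 0 + 0 + 1 = 1.
By inclusion–exclusion the count is 55 − 37 + 1 = 19.

19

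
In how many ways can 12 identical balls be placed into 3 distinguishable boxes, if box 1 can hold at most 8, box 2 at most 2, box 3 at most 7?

Without the upper bounds there are C(14,2) = 91 ways to split 12 among 3 boxes.
Subtract solutions that violate a single cap (substitute x_i' = x_i − (cap_i+1)): x_1 ≥ 9 gives C(5,2) = 10; x_2 ≥ 3 gives C(11,2) = 55; x_3 ≥ 8 gives C(6,2) = 15. Together 80.
Add back pairs where two caps are both exceeded: 1 + 0 + 3 = 4.
By inclusion–exclusion the count is 91 − 80 + 4 = 15.

15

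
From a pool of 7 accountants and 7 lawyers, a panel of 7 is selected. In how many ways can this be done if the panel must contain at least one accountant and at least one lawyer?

3430

Unrestricted: C(14,7) = 3432 ways to pick any 7 of the 14.
Subtract selections that omit an entire group: no accountants → C(7,7) = 1; no lawyers → C(7,7) = 1.
Both groups omitted at once is impossible, so 3432 − 2 = 3430.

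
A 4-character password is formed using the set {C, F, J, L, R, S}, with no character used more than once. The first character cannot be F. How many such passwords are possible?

The first character has 6−1 = 5 choices (anything except F).
The remaining 3 characters are filled from the other 5 symbols without repetition: 5 × 4 × 3 = 60.
Total: 5 × 60 = 300.

300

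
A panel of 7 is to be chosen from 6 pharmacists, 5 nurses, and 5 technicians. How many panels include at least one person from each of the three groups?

Unrestricted: C(16,7) = 11440 ways to pick any 7 of the 16.
Subtract selections that omit an entire group: no pharmacists → C(10,7) = 120; no nurses → C(11,7) = 330; no technicians → C(11,7) = 330.
Add back selections omitting two groups (i.e. drawn from a single group): C(6,7) + C(5,7) + C(5,7) = 0.
By inclusion–exclusion: 11440 − 780 + 0 = 10660.

10660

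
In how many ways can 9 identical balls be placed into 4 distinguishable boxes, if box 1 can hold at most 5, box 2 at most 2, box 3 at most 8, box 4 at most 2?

Ignoring the caps, the number of non-negative solutions to x_1+…+x_4 = 9 is C(12,3) = 220.
Subtract solutions that violate a single cap (substitute x_i' = x_i − (cap_i+1)): x_1 ≥ 6 gives C(6,3) = 20; x_2 ≥ 3 gives C(9,3) = 84; x_3 ≥ 9 gives C(3,3) = 1; x_4 ≥ 3 gives C(9,3) = 84. Together 189.
Add back pairs where two caps are both exceeded: 1 + 0 + 1 + 0 + 20 + 0 = 22.
By inclusion–exclusion the count is 220 − 189 + 22 = 53.

53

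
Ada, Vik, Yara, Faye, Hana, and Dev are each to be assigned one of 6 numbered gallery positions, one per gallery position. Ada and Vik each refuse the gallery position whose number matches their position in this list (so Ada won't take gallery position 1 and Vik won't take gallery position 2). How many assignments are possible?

Let Aᵢ (for i ∈ {1, 2}) be the placements that put person i in their forbidden gallery position. Any j of these fix j positions, leaving (6−j)! ways to fill the rest, and there are C(2,j) ways to pick which j.
By inclusion–exclusion, the number of valid placements is Σ_{j=0}^{2} (−1)^j C(2,j)·(6−j)!.
Computing: 720 − 240 + 24 = 504.

504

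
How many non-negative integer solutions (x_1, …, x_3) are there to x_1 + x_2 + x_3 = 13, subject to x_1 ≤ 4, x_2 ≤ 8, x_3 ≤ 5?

15

Without the upper bounds there are C(15,2) = 105 ways to split 13 among 3 variables.
Subtract solutions that violate a single cap (substitute x_i' = x_i − (cap_i+1)): x_1 ≥ 5 gives C(10,2) = 45; x_2 ≥ 9 gives C(6,2) = 15; x_3 ≥ 6 gives C(9,2) = 36. Together 96.
Add back pairs where two caps are both exceeded: 0 + 6 + 0 = 6.
By inclusion–exclusion the count is 105 − 96 + 6 = 15.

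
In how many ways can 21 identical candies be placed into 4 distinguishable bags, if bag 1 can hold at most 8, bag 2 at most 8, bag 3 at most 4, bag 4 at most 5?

35

By stars and bars, unrestricted non-negative solutions to x_1+…+x_4 = 21 number C(21+3,3) = 2024.
Subtract solutions that violate a single cap (substitute x_i' = x_i − (cap_i+1)): x_1 ≥ 9 gives C(15,3) = 455; x_2 ≥ 9 gives C(15,3) = 455; x_3 ≥ 5 gives C(19,3) = 969; x_4 ≥ 6 gives C(18,3) = 816. Together 2695.
Add back pairs where two caps are both exceeded: 20 + 120 + 84 + 120 + 84 + 286 = 714.
Subtract triples: 0 + 0 + 4 + 4 = 8.
By inclusion–exclusion the count is 2024 − 2695 + 714 − 8 = 35.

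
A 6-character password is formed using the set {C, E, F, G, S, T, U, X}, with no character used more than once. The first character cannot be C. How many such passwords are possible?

The first character has 8−1 = 7 choices (anything except C).
The remaining 5 characters are filled from the other 7 symbols without repetition: 7 × 6 × 5 × 4 × 3 = 2520.
Total: 7 × 2520 = 17640.

17640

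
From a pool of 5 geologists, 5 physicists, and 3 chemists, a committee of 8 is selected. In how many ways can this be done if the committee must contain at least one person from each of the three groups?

With no constraint there are C(13,8) = 1287 possible selections.
Subtract selections that omit an entire group: no geologists → C(8,8) = 1; no physicists → C(8,8) = 1; no chemists → C(10,8) = 45.
Add back selections omitting two groups (i.e. drawn from a single group): C(5,8) + C(5,8) + C(3,8) = 0.
By inclusion–exclusion: 1287 − 47 + 0 = 1240.

1240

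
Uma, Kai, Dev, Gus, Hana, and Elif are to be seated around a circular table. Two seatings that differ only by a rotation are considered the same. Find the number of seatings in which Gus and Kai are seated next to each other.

Glue Gus and Kai into a block (2 internal orders). Seating 5 units around a circle gives (4)! arrangements.
So 2 × (4)! = 2 × 24 = 48.

48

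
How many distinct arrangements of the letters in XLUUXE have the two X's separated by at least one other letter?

There are 6!/(2!·2!) = 180 arrangements of XLUUXE in total.
If the two X's are adjacent, glue them into one block, leaving 5 items to arrange: (5)!/(2!) = 60 ways.
Hence 180 − 60 = 120.

120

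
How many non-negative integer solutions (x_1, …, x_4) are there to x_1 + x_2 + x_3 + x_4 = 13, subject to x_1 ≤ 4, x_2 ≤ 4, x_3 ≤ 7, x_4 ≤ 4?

By stars and bars, unrestricted non-negative solutions to x_1+…+x_4 = 13 number C(13+3,3) = 560.
Subtract solutions that violate a single cap (substitute x_i' = x_i − (cap_i+1)): x_1 ≥ 5 gives C(11,3) = 165; x_2 ≥ 5 gives C(11,3) = 165; x_3 ≥ 8 gives C(8,3) = 56; x_4 ≥ 5 gives C(11,3) = 165. Together 551.
Add back pairs where two caps are both exceeded: 20 + 1 + 20 + 1 + 20 + 1 = 63.
By inclusion–exclusion the count is 560 − 551 + 63 = 72.

72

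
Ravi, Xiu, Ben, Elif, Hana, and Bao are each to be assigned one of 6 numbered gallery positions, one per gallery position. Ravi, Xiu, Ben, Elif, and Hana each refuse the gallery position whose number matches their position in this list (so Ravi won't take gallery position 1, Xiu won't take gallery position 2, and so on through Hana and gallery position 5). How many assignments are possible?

Let Aᵢ (for 1 ≤ i ≤ 5) be the placements that put person i in their forbidden gallery position. Any j of these fix j positions, leaving (6−j)! ways to fill the rest, and there are C(5,j) ways to pick which j.
By inclusion–exclusion, the number of valid placements is Σ_{j=0}^{5} (−1)^j C(5,j)·(6−j)!.
Computing: 720 − 600 + 240 − 60 + 10 − 1 = 309.

309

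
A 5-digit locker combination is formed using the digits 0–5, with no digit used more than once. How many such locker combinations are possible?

With no repetition, fill the 5 digits in order: 6 choices, then 5, down to 2.
That product is 6 × 5 × 4 × 3 × 2 = 720.

720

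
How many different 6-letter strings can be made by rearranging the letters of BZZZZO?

30

BZZZZO has 6 letters with Z appearing 4 times.
The number of distinct arrangements is 6!/(4!) = 720/24 = 30.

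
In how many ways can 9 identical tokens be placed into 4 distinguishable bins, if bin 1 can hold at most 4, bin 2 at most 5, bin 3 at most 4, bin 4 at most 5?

110

Ignoring the caps, the number of non-negative solutions to x_1+…+x_4 = 9 is C(12,3) = 220.
Subtract solutions that violate a single cap (substitute x_i' = x_i − (cap_i+1)): x_1 ≥ 5 gives C(7,3) = 35; x_2 ≥ 6 gives C(6,3) = 20; x_3 ≥ 5 gives C(7,3) = 35; x_4 ≥ 6 gives C(6,3) = 20. Together 110.
No two caps can be exceeded simultaneously, so the pair terms are all 0.
By inclusion–exclusion the count is 220 − 110 + 0 = 110.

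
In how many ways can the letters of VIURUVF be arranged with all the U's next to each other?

360

Treat the 2 copies of U as a single block. The multiset to arrange is then {UU, F, I, R, V, V}, 6 items in all.
That gives (6)!/(2!) = 360 arrangements.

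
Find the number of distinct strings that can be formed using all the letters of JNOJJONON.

Letter multiplicities in JNOJJONON: J×3, N×3, O×3.
Dividing 9! = 362880 by 3!·3!·3! = 216 for the repeated letters gives 1680.

1680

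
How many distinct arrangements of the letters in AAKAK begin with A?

6

Fix A in the first position and arrange the remaining 4 letters.
Those 4 letters have A appearing twice and K appearing twice, giving (4)!/(2!·2!) = 6.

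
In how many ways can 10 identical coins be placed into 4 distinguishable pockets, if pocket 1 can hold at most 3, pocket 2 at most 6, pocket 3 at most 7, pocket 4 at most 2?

73

Ignoring the caps, the number of non-negative solutions to x_1+…+x_4 = 10 is C(13,3) = 286.
Subtract solutions that violate a single cap (substitute x_i' = x_i − (cap_i+1)): x_1 ≥ 4 gives C(9,3) = 84; x_2 ≥ 7 gives C(6,3) = 20; x_3 ≥ 8 gives C(5,3) = 10; x_4 ≥ 3 gives C(10,3) = 120. Together 234.
Add back pairs where two caps are both exceeded: 0 + 0 + 20 + 0 + 1 + 0 = 21.
By inclusion–exclusion the count is 286 − 234 + 21 = 73.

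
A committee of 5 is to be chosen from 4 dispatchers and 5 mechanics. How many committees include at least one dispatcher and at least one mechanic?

Total 5-person selections from all 9: C(9,5) = 126.
Selections missing a whole group: no dispatchers → C(5,5) = 1; no mechanics → C(4,5) = 0.
Both groups omitted at once is impossible, so 126 − 1 = 125.

125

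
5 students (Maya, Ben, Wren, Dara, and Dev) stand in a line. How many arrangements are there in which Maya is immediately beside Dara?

48

Treat {Maya, Dara} as a single unit. There are 4 units to order, and the pair itself can be ordered 2 ways.
So the count is 2·(4)! = 48.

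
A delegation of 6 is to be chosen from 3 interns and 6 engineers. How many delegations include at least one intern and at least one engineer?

83

Unrestricted: C(9,6) = 84 ways to pick any 6 of the 9.
Selections missing a whole group: no interns → C(6,6) = 1; no engineers → C(3,6) = 0.
Both groups omitted at once is impossible, so 84 − 1 = 83.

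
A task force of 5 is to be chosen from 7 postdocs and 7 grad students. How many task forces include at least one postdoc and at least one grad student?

1960

Unrestricted: C(14,5) = 2002 ways to pick any 5 of the 14.
Subtract selections that omit an entire group: no postdocs → C(7,5) = 21; no grad students → C(7,5) = 21.
Both groups omitted at once is impossible, so 2002 − 42 = 1960.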